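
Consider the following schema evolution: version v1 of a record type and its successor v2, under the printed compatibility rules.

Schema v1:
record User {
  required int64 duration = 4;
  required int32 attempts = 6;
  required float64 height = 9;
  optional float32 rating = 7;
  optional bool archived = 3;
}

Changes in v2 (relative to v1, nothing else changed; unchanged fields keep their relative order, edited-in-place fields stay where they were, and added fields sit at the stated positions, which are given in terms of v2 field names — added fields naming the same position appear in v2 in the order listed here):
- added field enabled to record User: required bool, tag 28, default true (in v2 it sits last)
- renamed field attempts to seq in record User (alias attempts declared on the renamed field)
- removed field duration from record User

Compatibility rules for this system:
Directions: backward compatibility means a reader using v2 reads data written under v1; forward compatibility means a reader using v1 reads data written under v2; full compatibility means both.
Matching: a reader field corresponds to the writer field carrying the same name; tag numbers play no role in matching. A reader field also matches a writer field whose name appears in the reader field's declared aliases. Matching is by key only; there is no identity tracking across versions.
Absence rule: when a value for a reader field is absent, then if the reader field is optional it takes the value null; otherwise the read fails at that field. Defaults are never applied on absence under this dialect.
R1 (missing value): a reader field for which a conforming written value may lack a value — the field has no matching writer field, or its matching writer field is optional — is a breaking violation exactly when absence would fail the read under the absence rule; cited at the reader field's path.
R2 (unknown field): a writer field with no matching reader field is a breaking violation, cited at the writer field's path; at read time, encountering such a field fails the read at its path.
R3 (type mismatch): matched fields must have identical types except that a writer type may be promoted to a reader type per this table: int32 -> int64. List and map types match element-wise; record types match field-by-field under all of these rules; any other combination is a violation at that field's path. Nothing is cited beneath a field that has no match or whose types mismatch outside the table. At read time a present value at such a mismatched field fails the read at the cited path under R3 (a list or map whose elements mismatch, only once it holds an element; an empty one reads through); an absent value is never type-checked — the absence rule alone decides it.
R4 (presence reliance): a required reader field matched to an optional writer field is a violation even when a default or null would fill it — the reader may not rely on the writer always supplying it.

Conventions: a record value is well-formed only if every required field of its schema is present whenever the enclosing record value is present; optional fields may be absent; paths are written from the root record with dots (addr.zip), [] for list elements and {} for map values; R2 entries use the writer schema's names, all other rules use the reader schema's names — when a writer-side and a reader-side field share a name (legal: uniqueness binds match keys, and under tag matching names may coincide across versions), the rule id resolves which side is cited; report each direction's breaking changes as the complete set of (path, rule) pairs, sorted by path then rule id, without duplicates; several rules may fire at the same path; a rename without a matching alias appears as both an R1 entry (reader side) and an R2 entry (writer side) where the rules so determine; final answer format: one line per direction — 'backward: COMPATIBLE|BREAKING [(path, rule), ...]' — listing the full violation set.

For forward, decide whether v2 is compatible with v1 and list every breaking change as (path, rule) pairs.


arrows below run writer -> reader for User
forward on User — v1 reading data written by v2:
  duration: no writer-side match
  attempts: no writer-side match
  float64 -> float64, writer required: height aligns to height
  float32 -> float32, writer optional: rating aligns to rating
  bool -> bool, writer optional: archived aligns to archived
  writer seq: unknown to reader
  writer enabled: unknown to reader
  breaking: (attempts, R1)
  breaking: (duration, R1)
  breaking: (enabled, R2)
  breaking: (seq, R2)
  forward on User therefore BREAKING (4)

forward: BREAKING [(attempts, R1), (duration, R1), (enabled, R2), (seq, R2)]


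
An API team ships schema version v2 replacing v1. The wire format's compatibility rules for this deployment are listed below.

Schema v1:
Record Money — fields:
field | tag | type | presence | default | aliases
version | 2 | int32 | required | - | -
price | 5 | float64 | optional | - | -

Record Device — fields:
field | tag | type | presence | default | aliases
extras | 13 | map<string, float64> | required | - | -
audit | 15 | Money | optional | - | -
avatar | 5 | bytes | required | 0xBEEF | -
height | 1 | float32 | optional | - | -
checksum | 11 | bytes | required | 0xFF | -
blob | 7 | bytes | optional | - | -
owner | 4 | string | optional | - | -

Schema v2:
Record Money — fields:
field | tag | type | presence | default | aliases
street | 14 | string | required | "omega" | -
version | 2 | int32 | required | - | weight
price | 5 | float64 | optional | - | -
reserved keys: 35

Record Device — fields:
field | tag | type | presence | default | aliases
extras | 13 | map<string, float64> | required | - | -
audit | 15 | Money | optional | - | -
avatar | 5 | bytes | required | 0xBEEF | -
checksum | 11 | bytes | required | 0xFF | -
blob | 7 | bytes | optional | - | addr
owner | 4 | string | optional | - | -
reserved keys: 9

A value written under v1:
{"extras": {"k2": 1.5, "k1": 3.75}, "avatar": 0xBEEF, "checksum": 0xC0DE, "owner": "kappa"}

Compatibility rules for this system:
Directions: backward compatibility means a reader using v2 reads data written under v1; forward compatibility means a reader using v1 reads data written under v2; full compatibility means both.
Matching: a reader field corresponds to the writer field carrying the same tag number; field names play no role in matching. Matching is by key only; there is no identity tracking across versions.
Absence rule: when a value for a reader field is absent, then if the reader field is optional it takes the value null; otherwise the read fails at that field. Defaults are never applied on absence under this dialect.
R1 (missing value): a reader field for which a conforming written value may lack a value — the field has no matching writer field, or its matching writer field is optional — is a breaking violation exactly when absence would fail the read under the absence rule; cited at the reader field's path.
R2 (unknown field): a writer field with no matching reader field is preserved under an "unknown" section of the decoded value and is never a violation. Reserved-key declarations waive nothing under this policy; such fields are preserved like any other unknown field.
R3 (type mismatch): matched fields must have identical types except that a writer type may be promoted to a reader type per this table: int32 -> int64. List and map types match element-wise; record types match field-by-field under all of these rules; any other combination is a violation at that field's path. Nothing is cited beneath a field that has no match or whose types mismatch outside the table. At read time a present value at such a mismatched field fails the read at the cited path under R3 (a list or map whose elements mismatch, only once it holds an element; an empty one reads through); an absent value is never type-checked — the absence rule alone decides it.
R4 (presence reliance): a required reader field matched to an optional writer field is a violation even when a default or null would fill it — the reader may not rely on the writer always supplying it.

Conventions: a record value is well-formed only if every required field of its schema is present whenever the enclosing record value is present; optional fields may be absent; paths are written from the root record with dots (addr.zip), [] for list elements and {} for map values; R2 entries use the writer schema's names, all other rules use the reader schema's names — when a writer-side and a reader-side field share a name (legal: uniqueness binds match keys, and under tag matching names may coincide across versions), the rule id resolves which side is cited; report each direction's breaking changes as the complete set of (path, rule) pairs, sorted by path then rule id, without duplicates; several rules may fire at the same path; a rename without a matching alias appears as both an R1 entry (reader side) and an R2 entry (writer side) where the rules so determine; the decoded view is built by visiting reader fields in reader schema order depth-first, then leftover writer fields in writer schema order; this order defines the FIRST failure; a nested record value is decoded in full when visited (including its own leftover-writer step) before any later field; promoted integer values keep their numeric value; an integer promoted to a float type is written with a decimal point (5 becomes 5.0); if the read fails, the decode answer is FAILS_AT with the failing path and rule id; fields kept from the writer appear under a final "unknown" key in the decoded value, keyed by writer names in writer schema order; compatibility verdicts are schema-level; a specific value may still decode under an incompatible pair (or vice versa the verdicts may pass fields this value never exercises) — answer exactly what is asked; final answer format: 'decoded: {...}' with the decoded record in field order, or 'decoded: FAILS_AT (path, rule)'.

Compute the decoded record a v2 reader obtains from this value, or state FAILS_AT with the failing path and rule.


each type pair in Device: writer, then reader
decode walk for Device under reader schema v2:
  extras := {"k2": 1.5, "k1": 3.75}
  audit := null (not supplied -> null)
  avatar := 0xBEEF
  checksum := 0xC0DE
  blob := null (not supplied -> null)
  owner := "kappa"
  => decoded: {"extras": {"k2": 1.5, "k1": 3.75}, "audit": null, "avatar": 0xBEEF, "checksum": 0xC0DE, "blob": null, "owner": "kappa"}
remaining Device differences; none change what is asked:
  added field street to record Money: required string, tag 14, default "omega" (in v2 it sits immediately before version) -> changes Device's schema-level verdicts only — the decode of this value is the same

decoded: {"extras": {"k2": 1.5, "k1": 3.75}, "audit": null, "avatar": 0xBEEF, "checksum": 0xC0DE, "blob": null, "owner": "kappa"}


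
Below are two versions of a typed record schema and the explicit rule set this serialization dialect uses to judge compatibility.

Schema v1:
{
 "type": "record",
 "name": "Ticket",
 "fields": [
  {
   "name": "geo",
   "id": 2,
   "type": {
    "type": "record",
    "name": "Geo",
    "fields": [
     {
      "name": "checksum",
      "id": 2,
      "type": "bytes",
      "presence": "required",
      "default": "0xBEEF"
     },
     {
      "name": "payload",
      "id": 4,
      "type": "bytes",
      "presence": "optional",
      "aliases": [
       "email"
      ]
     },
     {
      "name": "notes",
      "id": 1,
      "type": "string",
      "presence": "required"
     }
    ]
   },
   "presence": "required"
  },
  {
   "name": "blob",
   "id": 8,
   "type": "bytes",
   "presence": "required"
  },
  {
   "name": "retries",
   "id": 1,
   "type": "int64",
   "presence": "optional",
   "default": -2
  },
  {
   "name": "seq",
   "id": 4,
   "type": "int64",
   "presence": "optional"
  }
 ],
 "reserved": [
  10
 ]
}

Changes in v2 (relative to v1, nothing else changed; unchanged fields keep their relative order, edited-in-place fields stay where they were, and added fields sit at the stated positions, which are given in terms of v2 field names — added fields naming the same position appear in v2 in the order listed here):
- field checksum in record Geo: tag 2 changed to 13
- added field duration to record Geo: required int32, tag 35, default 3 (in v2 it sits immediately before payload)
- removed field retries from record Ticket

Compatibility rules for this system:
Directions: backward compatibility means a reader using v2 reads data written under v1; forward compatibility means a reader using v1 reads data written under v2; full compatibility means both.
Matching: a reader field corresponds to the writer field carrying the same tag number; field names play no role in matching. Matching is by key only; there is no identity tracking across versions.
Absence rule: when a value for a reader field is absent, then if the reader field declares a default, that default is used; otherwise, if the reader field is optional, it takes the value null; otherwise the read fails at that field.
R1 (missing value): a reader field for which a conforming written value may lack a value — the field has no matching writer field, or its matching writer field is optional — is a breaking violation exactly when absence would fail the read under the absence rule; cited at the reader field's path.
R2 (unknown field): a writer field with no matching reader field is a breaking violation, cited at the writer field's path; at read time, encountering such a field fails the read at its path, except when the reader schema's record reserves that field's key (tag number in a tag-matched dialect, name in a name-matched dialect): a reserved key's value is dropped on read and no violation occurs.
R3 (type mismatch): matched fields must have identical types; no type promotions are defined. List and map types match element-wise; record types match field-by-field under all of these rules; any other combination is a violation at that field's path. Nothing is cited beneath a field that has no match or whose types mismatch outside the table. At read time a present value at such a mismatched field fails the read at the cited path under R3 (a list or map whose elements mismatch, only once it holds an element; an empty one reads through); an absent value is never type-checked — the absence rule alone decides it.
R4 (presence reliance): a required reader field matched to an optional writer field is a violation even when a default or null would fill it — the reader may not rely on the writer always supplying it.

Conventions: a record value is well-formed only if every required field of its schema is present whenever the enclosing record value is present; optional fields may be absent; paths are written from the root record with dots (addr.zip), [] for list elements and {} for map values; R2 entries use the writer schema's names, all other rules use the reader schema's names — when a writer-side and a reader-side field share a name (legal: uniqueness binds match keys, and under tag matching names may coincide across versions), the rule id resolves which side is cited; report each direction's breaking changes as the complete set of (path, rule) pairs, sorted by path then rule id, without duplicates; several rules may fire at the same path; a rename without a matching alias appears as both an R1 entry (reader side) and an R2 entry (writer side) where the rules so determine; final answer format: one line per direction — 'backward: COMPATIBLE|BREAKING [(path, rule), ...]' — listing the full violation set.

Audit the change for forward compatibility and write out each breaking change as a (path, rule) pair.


each type pair in Ticket: writer, then reader
checking forward for Ticket: reader v1 against writer v2:
  writer required, Geo -> Geo: reader geo maps from writer geo
  writer required, bytes -> bytes: reader blob maps from writer blob
  no writer field matches reader retries
  writer optional, int64 -> int64: reader seq maps from writer seq
  no writer field matches reader geo.checksum
  writer optional, bytes -> bytes: reader geo.payload maps from writer geo.payload
  writer required, string -> string: reader geo.notes maps from writer geo.notes
  geo.checksum (writer side), unknown to reader
  geo.duration (writer side), unknown to reader
  rule R2 violated at geo.checksum
  rule R2 violated at geo.duration
  => 2 violation(s): forward is BREAKING for Ticket
the rest of the Ticket diff is inert for this question:
  removed field retries from record Ticket -> fires only in the backward direction of Ticket, which is not asked here

forward: BREAKING [(geo.checksum, R2), (geo.duration, R2)]


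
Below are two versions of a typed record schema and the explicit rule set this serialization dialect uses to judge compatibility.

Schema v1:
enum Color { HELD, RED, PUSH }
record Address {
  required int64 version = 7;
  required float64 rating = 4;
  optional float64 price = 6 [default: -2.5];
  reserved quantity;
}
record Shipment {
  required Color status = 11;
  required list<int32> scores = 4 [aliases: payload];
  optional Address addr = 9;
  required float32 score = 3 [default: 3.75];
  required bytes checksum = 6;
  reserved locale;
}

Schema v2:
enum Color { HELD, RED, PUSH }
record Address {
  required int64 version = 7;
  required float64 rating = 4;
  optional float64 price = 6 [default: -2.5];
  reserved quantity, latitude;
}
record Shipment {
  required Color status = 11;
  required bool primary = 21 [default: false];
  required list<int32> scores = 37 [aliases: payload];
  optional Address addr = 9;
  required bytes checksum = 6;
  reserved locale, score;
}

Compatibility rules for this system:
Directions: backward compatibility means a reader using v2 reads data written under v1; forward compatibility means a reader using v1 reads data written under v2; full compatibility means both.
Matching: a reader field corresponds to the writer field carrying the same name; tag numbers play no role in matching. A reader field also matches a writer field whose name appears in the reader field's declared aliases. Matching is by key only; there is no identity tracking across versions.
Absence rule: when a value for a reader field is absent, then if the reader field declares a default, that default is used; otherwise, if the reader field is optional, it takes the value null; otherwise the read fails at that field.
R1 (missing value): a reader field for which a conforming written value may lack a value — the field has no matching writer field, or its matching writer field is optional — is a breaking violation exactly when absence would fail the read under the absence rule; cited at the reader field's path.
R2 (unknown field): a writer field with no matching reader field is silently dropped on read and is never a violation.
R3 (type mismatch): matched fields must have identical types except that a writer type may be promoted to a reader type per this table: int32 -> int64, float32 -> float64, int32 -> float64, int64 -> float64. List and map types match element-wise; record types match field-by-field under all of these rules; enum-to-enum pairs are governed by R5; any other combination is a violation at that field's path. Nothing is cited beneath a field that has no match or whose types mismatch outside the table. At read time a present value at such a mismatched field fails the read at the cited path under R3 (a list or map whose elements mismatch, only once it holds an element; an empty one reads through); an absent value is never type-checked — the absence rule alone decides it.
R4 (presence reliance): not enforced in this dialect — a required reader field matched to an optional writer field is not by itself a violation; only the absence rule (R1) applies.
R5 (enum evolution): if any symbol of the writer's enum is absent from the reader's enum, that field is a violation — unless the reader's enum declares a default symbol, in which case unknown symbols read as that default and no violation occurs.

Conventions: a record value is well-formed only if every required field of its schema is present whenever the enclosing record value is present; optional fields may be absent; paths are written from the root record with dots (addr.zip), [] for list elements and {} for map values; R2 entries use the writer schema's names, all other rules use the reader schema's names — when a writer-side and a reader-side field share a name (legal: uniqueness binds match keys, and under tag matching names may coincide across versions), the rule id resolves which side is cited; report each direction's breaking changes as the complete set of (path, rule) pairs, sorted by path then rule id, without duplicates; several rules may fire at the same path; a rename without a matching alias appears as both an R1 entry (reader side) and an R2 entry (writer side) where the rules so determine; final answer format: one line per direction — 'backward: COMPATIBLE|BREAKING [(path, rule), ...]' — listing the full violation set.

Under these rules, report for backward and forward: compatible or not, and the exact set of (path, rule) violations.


the writer's type comes first in each Shipment pair
backward on Shipment — v2 reading data written by v1:
  writer required, Color -> Color: reader status maps from writer status
  primary: no writer match
  writer required, list<int32> -> list<int32>: reader scores maps from writer scores
  writer optional, Address -> Address: reader addr maps from writer addr
  writer required, bytes -> bytes: reader checksum maps from writer checksum
  leftover writer field: score
  writer required, int64 -> int64: reader addr.version maps from writer addr.version
  writer required, float64 -> float64: reader addr.rating maps from writer addr.rating
  writer optional, float64 -> float64: reader addr.price maps from writer addr.price
  => backward: COMPATIBLE
forward on Shipment — v1 reading data written by v2:
  writer required, Color -> Color: reader status maps from writer status
  writer required, list<int32> -> list<int32>: reader scores maps from writer scores
  writer optional, Address -> Address: reader addr maps from writer addr
  score: no writer match
  writer required, bytes -> bytes: reader checksum maps from writer checksum
  leftover writer field: primary
  writer required, int64 -> int64: reader addr.version maps from writer addr.version
  writer required, float64 -> float64: reader addr.rating maps from writer addr.rating
  writer optional, float64 -> float64: reader addr.price maps from writer addr.price
  => forward: COMPATIBLE

backward: COMPATIBLE []; forward: COMPATIBLE []


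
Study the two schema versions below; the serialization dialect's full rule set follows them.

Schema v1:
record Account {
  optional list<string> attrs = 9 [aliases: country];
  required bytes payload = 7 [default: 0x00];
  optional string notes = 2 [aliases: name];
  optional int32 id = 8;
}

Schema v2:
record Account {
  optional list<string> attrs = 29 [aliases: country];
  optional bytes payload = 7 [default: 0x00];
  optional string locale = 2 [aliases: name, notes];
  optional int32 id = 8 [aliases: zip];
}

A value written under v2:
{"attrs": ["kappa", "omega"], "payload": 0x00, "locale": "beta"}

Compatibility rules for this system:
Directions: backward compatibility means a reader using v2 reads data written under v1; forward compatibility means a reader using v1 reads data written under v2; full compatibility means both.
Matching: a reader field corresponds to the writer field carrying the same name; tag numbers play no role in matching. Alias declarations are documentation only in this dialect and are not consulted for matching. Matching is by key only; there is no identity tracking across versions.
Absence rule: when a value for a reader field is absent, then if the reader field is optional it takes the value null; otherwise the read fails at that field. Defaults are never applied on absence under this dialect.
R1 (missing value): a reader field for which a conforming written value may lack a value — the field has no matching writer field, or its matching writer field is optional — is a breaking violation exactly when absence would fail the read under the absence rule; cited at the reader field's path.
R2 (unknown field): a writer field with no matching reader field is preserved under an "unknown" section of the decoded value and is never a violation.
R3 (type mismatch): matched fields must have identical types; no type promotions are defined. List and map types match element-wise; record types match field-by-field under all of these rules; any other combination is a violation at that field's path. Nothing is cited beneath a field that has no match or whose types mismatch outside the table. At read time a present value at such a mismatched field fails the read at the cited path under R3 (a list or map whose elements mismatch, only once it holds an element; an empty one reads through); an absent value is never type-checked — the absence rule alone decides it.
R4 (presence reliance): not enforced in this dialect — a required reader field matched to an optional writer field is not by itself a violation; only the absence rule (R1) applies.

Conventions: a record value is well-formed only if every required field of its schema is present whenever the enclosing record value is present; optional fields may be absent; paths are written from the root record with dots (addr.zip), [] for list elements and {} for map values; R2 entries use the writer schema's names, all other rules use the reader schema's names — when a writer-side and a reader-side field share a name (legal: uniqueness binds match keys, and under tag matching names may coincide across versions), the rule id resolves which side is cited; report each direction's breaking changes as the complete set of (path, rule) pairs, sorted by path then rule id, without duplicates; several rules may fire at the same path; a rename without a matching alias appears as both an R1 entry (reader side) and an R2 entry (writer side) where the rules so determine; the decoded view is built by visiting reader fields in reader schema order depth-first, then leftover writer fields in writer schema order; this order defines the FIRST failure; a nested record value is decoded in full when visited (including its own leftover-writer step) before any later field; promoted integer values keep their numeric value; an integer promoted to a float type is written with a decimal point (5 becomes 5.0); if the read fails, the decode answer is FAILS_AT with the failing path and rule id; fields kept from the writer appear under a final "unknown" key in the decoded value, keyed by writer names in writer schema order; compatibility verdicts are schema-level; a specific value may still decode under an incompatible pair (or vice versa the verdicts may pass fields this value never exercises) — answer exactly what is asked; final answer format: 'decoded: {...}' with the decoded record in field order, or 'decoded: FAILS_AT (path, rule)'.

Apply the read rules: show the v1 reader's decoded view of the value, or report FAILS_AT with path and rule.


decoded: {"attrs": ["kappa", "omega"], "payload": 0x00, "notes": null, "id": null, "unknown": {"locale": "beta"}}

each type pair in Account: writer, then reader
decode (reader v1):
  attrs := ["kappa", "omega"]
  payload := 0x00
  notes := null (absent, optional -> null)
  id := null (absent, optional -> null)
  writer locale: kept under "unknown"
  => decoded: {"attrs": ["kappa", "omega"], "payload": 0x00, "notes": null, "id": null, "unknown": {"locale": "beta"}}
the other Account changes do not affect what is asked:
  field payload in record Account: required changed to optional -> schema-level compatibility only; this Account value's decode is unchanged
  field attrs in record Account: tag 9 changed to 29 -> inert under this dialect — no rule fires on Account and the result does not move


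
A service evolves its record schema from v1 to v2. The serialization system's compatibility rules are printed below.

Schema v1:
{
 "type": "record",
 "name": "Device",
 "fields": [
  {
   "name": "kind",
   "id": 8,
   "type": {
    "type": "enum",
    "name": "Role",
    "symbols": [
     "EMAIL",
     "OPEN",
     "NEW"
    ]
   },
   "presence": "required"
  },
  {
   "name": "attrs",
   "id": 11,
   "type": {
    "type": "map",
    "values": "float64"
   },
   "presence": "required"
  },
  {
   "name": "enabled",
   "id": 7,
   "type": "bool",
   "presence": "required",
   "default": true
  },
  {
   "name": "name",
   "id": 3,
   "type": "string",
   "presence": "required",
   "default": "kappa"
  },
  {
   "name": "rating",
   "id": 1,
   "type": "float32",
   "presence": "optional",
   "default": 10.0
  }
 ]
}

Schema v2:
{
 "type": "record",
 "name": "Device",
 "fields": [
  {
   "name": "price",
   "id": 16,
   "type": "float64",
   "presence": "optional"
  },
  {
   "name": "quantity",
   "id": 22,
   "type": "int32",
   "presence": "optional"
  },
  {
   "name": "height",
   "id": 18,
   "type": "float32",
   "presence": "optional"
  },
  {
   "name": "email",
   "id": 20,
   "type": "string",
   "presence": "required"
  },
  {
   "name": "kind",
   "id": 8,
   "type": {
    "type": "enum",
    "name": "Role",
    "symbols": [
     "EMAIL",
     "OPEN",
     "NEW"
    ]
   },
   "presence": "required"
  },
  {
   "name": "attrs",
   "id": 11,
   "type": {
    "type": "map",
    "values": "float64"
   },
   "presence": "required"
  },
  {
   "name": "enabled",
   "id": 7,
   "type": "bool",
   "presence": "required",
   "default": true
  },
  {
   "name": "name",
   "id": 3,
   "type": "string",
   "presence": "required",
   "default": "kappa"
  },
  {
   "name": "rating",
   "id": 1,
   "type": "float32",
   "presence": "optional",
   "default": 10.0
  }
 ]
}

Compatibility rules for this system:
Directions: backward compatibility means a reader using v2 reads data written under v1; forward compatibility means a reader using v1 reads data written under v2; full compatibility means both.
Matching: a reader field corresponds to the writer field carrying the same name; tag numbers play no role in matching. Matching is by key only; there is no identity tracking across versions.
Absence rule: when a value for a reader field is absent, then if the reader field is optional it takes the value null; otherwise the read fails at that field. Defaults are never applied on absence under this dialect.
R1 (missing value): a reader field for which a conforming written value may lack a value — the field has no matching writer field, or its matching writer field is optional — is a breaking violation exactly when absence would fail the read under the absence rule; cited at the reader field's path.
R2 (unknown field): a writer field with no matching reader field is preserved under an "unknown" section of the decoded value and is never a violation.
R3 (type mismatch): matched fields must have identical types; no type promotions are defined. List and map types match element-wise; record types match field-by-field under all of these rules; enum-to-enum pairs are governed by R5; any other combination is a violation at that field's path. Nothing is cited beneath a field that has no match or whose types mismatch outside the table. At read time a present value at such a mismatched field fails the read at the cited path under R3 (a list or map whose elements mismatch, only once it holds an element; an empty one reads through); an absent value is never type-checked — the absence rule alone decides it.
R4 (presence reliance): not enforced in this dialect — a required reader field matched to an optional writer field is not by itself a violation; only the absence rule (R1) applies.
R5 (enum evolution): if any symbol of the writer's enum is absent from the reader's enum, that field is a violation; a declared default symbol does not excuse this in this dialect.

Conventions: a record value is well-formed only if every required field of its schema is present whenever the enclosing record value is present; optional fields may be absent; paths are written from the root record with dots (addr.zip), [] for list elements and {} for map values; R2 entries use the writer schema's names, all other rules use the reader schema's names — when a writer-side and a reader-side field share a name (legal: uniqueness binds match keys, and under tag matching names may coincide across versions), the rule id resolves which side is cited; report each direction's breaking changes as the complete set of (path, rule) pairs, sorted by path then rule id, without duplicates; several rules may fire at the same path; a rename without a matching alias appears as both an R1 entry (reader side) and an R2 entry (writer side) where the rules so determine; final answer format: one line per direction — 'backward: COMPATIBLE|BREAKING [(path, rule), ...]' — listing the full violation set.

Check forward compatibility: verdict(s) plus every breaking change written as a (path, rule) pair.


forward: COMPATIBLE []

in Device below, arrows point writer -> reader
forward for Device (reader v1, writer v2):
  writer required, Role -> Role: reader kind maps from writer kind
  writer required, map<string, float64> -> map<string, float64>: reader attrs maps from writer attrs
  writer required, bool -> bool: reader enabled maps from writer enabled
  writer required, string -> string: reader name maps from writer name
  writer optional, float32 -> float32: reader rating maps from writer rating
  writer field price has no reader counterpart
  writer field quantity has no reader counterpart
  writer field height has no reader counterpart
  writer field email has no reader counterpart
  => no violations; forward on Device: COMPATIBLE
ruling out the remaining Device differences:
  added field price to record Device: optional float64, tag 16 (in v2 it sits immediately before kind) -> fires no rule on Device, leaving the asked answer as it is
  added field email to record Device: required string, tag 20 (in v2 it sits immediately before kind) -> affects backward compatibility only, which is not asked
  added field height to record Device: optional float32, tag 18 (in v2 it sits immediately before kind) -> fires no rule on Device, leaving the asked answer as it is
  added field quantity to record Device: optional int32, tag 22 (in v2 it sits immediately before kind) -> fires no rule on Device, leaving the asked answer as it is


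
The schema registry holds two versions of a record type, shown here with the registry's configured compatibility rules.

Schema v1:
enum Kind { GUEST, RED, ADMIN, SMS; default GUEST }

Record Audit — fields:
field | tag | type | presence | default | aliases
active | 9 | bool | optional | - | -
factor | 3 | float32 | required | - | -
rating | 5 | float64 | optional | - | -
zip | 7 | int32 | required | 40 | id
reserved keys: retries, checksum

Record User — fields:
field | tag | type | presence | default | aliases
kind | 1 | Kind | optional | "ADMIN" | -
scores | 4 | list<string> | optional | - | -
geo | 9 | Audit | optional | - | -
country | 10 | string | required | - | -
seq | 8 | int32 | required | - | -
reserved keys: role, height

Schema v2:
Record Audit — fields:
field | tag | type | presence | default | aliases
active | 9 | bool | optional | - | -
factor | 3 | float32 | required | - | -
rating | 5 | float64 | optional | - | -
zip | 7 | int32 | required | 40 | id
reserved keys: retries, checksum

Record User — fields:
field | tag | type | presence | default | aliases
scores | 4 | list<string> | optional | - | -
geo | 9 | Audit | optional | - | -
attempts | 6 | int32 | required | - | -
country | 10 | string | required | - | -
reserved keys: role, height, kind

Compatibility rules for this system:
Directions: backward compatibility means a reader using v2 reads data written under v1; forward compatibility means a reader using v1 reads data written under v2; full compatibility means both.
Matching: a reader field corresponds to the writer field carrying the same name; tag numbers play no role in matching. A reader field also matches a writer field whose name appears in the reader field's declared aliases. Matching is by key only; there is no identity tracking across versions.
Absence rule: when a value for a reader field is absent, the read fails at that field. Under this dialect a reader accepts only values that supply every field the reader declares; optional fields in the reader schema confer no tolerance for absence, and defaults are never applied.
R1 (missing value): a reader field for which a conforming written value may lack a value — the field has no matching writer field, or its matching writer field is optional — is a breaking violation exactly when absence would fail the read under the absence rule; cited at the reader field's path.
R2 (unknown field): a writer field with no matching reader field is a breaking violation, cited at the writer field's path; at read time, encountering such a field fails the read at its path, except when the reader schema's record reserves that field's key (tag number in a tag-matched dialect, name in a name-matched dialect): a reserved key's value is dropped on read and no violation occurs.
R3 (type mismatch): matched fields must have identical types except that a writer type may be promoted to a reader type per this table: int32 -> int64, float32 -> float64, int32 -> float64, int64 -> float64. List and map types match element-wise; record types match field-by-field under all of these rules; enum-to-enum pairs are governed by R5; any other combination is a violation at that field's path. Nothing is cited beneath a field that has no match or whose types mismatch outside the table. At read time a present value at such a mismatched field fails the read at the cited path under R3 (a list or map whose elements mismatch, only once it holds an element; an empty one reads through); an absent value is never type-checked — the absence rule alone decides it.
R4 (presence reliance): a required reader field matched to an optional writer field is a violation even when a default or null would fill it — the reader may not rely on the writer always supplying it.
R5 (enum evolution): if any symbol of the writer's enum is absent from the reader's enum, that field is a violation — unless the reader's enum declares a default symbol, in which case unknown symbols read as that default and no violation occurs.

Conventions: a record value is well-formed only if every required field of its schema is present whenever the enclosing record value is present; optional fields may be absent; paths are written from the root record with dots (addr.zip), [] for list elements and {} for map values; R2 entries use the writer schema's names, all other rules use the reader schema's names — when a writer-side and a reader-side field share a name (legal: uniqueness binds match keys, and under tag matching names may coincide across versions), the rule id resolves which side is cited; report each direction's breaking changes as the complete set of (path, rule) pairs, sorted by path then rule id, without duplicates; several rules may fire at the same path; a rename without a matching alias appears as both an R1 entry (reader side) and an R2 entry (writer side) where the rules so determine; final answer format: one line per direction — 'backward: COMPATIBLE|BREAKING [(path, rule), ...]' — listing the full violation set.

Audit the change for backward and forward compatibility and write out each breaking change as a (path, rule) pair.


in User below, arrows point writer -> reader
backward on User — v2 reading data written by v1:
  scores: paired with writer scores (list<string> -> list<string>; writer optional)
  geo: paired with writer geo (Audit -> Audit; writer optional)
  attempts: no writer-side match
  country: paired with writer country (string -> string; writer required)
  kind (writer side), unknown to reader
  seq (writer side), unknown to reader
  geo.active: paired with writer geo.active (bool -> bool; writer optional)
  geo.factor: paired with writer geo.factor (float32 -> float32; writer required)
  geo.rating: paired with writer geo.rating (float64 -> float64; writer optional)
  geo.zip: paired with writer geo.zip (int32 -> int32; writer required)
  breaking: (attempts, R1)
  breaking: (geo, R1)
  breaking: (geo.active, R1)
  breaking: (geo.rating, R1)
  breaking: (scores, R1)
  breaking: (seq, R2)
  => backward: BREAKING (6)
forward on User — v1 reading data written by v2:
  kind: no writer-side match
  scores: paired with writer scores (list<string> -> list<string>; writer optional)
  geo: paired with writer geo (Audit -> Audit; writer optional)
  country: paired with writer country (string -> string; writer required)
  seq: no writer-side match
  attempts (writer side), unknown to reader
  geo.active: paired with writer geo.active (bool -> bool; writer optional)
  geo.factor: paired with writer geo.factor (float32 -> float32; writer required)
  geo.rating: paired with writer geo.rating (float64 -> float64; writer optional)
  geo.zip: paired with writer geo.zip (int32 -> int32; writer required)
  breaking: (attempts, R2)
  breaking: (geo, R1)
  breaking: (geo.active, R1)
  breaking: (geo.rating, R1)
  breaking: (kind, R1)
  breaking: (scores, R1)
  breaking: (seq, R1)
  => forward: BREAKING (7)

backward: BREAKING [(attempts, R1), (geo, R1), (geo.active, R1), (geo.rating, R1), (scores, R1), (seq, R2)]; forward: BREAKING [(attempts, R2), (geo, R1), (geo.active, R1), (geo.rating, R1), (kind, R1), (scores, R1), (seq, R1)]
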